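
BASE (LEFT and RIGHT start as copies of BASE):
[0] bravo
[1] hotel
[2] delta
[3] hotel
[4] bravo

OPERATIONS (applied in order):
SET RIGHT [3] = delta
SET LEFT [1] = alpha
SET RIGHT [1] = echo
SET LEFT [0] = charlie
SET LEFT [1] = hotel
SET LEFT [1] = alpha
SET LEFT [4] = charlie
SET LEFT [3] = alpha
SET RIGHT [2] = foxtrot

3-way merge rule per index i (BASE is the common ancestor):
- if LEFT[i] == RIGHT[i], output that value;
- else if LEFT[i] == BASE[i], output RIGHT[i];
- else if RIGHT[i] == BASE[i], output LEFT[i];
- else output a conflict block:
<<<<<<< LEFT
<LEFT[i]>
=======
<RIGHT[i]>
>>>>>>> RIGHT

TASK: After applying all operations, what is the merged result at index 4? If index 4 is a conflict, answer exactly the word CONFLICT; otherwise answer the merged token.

Answer: charlie

Derivation:
Final LEFT:  [charlie, alpha, delta, alpha, charlie]
Final RIGHT: [bravo, echo, foxtrot, delta, bravo]
i=0: L=charlie, R=bravo=BASE -> take LEFT -> charlie
i=1: BASE=hotel L=alpha R=echo all differ -> CONFLICT
i=2: L=delta=BASE, R=foxtrot -> take RIGHT -> foxtrot
i=3: BASE=hotel L=alpha R=delta all differ -> CONFLICT
i=4: L=charlie, R=bravo=BASE -> take LEFT -> charlie
Index 4 -> charlie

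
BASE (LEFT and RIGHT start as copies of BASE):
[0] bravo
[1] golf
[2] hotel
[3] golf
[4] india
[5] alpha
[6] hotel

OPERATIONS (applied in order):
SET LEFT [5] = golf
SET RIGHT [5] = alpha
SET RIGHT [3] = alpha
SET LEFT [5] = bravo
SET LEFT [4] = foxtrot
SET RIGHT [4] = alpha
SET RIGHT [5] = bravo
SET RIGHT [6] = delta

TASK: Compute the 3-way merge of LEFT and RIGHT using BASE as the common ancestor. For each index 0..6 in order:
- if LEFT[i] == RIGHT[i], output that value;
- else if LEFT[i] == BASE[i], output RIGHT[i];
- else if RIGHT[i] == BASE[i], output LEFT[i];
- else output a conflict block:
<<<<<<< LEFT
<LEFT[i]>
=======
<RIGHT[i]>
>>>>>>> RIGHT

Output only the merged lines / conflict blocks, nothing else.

Final LEFT:  [bravo, golf, hotel, golf, foxtrot, bravo, hotel]
Final RIGHT: [bravo, golf, hotel, alpha, alpha, bravo, delta]
i=0: L=bravo R=bravo -> agree -> bravo
i=1: L=golf R=golf -> agree -> golf
i=2: L=hotel R=hotel -> agree -> hotel
i=3: L=golf=BASE, R=alpha -> take RIGHT -> alpha
i=4: BASE=india L=foxtrot R=alpha all differ -> CONFLICT
i=5: L=bravo R=bravo -> agree -> bravo
i=6: L=hotel=BASE, R=delta -> take RIGHT -> delta

Answer: bravo
golf
hotel
alpha
<<<<<<< LEFT
foxtrot
=======
alpha
>>>>>>> RIGHT
bravo
delta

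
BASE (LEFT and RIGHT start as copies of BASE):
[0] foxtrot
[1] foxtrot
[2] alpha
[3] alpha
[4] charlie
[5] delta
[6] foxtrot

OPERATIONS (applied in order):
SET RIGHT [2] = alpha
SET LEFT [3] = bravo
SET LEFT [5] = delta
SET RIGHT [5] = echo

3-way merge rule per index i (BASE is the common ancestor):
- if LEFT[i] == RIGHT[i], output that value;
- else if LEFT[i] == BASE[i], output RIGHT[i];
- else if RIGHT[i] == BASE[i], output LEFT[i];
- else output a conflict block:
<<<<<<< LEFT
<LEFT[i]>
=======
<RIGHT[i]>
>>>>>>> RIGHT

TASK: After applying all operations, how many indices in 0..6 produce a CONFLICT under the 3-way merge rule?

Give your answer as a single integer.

Final LEFT:  [foxtrot, foxtrot, alpha, bravo, charlie, delta, foxtrot]
Final RIGHT: [foxtrot, foxtrot, alpha, alpha, charlie, echo, foxtrot]
i=0: L=foxtrot R=foxtrot -> agree -> foxtrot
i=1: L=foxtrot R=foxtrot -> agree -> foxtrot
i=2: L=alpha R=alpha -> agree -> alpha
i=3: L=bravo, R=alpha=BASE -> take LEFT -> bravo
i=4: L=charlie R=charlie -> agree -> charlie
i=5: L=delta=BASE, R=echo -> take RIGHT -> echo
i=6: L=foxtrot R=foxtrot -> agree -> foxtrot
Conflict count: 0

Answer: 0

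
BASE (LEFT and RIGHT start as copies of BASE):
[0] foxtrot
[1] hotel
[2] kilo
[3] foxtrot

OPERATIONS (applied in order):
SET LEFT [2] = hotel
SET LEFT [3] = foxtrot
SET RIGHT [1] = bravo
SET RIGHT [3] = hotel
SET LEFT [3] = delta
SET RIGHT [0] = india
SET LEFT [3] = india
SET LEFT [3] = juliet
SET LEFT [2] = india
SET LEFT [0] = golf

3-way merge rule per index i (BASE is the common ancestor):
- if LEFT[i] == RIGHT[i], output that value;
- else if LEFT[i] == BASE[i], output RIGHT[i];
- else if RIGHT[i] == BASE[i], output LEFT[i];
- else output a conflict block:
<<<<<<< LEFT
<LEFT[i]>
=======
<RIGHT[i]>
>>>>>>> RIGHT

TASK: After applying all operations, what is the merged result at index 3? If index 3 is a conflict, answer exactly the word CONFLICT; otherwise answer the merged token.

Answer: CONFLICT

Derivation:
Final LEFT:  [golf, hotel, india, juliet]
Final RIGHT: [india, bravo, kilo, hotel]
i=0: BASE=foxtrot L=golf R=india all differ -> CONFLICT
i=1: L=hotel=BASE, R=bravo -> take RIGHT -> bravo
i=2: L=india, R=kilo=BASE -> take LEFT -> india
i=3: BASE=foxtrot L=juliet R=hotel all differ -> CONFLICT
Index 3 -> CONFLICT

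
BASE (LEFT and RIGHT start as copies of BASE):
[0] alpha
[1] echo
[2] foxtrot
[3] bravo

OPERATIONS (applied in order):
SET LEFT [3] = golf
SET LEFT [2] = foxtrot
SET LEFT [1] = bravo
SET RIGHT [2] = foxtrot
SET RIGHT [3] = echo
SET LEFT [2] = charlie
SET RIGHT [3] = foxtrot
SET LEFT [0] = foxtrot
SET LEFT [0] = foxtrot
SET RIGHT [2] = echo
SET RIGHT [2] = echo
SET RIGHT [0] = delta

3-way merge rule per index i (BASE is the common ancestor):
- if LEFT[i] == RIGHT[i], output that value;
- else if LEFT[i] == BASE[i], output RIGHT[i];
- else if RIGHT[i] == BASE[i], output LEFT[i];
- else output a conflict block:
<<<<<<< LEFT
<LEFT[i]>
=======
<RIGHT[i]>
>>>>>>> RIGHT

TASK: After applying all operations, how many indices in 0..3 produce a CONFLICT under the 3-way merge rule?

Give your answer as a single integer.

Answer: 3

Derivation:
Final LEFT:  [foxtrot, bravo, charlie, golf]
Final RIGHT: [delta, echo, echo, foxtrot]
i=0: BASE=alpha L=foxtrot R=delta all differ -> CONFLICT
i=1: L=bravo, R=echo=BASE -> take LEFT -> bravo
i=2: BASE=foxtrot L=charlie R=echo all differ -> CONFLICT
i=3: BASE=bravo L=golf R=foxtrot all differ -> CONFLICT
Conflict count: 3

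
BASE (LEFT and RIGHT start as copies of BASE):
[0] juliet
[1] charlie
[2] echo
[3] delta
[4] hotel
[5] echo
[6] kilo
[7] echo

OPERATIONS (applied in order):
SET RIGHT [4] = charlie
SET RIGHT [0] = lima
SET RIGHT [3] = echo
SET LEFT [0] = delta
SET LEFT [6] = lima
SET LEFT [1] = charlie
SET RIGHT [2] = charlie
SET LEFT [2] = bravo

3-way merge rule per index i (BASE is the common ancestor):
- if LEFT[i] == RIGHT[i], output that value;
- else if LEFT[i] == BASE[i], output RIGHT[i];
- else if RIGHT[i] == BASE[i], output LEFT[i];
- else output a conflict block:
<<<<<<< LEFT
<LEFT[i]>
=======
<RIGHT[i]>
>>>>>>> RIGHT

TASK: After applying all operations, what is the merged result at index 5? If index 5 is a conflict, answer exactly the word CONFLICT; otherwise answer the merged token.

Answer: echo

Derivation:
Final LEFT:  [delta, charlie, bravo, delta, hotel, echo, lima, echo]
Final RIGHT: [lima, charlie, charlie, echo, charlie, echo, kilo, echo]
i=0: BASE=juliet L=delta R=lima all differ -> CONFLICT
i=1: L=charlie R=charlie -> agree -> charlie
i=2: BASE=echo L=bravo R=charlie all differ -> CONFLICT
i=3: L=delta=BASE, R=echo -> take RIGHT -> echo
i=4: L=hotel=BASE, R=charlie -> take RIGHT -> charlie
i=5: L=echo R=echo -> agree -> echo
i=6: L=lima, R=kilo=BASE -> take LEFT -> lima
i=7: L=echo R=echo -> agree -> echo
Index 5 -> echo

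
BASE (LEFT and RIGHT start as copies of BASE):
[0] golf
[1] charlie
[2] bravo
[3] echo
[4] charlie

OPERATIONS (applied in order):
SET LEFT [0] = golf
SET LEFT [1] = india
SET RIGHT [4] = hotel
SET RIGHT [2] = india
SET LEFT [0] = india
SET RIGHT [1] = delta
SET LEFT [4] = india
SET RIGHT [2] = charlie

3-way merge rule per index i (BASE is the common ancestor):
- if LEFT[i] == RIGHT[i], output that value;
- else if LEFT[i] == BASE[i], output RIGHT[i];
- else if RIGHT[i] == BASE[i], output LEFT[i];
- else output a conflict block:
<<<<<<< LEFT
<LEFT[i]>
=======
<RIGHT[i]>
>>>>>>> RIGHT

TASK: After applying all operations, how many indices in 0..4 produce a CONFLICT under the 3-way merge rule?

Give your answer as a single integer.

Final LEFT:  [india, india, bravo, echo, india]
Final RIGHT: [golf, delta, charlie, echo, hotel]
i=0: L=india, R=golf=BASE -> take LEFT -> india
i=1: BASE=charlie L=india R=delta all differ -> CONFLICT
i=2: L=bravo=BASE, R=charlie -> take RIGHT -> charlie
i=3: L=echo R=echo -> agree -> echo
i=4: BASE=charlie L=india R=hotel all differ -> CONFLICT
Conflict count: 2

Answer: 2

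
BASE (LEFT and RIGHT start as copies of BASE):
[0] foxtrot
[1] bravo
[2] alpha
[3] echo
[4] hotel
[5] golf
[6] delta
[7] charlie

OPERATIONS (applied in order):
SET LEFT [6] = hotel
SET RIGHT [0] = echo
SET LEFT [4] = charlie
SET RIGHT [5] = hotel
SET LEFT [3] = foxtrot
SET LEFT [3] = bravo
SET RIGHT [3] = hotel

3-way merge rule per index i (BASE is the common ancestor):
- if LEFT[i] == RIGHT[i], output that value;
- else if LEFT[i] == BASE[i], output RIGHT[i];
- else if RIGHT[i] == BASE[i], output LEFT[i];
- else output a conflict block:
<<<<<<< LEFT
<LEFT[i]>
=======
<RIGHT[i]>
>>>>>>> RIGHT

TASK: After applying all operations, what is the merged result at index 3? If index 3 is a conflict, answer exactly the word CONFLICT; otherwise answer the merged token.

Final LEFT:  [foxtrot, bravo, alpha, bravo, charlie, golf, hotel, charlie]
Final RIGHT: [echo, bravo, alpha, hotel, hotel, hotel, delta, charlie]
i=0: L=foxtrot=BASE, R=echo -> take RIGHT -> echo
i=1: L=bravo R=bravo -> agree -> bravo
i=2: L=alpha R=alpha -> agree -> alpha
i=3: BASE=echo L=bravo R=hotel all differ -> CONFLICT
i=4: L=charlie, R=hotel=BASE -> take LEFT -> charlie
i=5: L=golf=BASE, R=hotel -> take RIGHT -> hotel
i=6: L=hotel, R=delta=BASE -> take LEFT -> hotel
i=7: L=charlie R=charlie -> agree -> charlie
Index 3 -> CONFLICT

Answer: CONFLICT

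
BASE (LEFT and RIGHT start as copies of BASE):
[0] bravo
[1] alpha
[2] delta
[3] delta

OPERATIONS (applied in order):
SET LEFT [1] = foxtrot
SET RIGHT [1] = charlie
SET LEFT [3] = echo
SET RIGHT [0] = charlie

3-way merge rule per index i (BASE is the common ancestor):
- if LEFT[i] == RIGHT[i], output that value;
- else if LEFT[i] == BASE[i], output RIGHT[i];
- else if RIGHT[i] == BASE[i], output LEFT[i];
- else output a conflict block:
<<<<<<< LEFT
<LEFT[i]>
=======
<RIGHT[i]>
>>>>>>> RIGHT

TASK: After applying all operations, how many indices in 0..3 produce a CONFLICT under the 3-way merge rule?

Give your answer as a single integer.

Answer: 1

Derivation:
Final LEFT:  [bravo, foxtrot, delta, echo]
Final RIGHT: [charlie, charlie, delta, delta]
i=0: L=bravo=BASE, R=charlie -> take RIGHT -> charlie
i=1: BASE=alpha L=foxtrot R=charlie all differ -> CONFLICT
i=2: L=delta R=delta -> agree -> delta
i=3: L=echo, R=delta=BASE -> take LEFT -> echo
Conflict count: 1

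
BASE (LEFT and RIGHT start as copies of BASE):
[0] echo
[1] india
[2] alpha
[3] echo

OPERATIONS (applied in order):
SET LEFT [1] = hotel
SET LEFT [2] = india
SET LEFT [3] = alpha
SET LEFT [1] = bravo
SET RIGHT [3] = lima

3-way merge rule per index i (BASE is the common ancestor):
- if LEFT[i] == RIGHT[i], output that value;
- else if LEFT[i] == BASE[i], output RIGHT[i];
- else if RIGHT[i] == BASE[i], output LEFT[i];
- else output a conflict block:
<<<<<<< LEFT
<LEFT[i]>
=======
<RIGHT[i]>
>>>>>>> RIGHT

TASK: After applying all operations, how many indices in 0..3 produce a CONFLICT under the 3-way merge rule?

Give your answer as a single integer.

Answer: 1

Derivation:
Final LEFT:  [echo, bravo, india, alpha]
Final RIGHT: [echo, india, alpha, lima]
i=0: L=echo R=echo -> agree -> echo
i=1: L=bravo, R=india=BASE -> take LEFT -> bravo
i=2: L=india, R=alpha=BASE -> take LEFT -> india
i=3: BASE=echo L=alpha R=lima all differ -> CONFLICT
Conflict count: 1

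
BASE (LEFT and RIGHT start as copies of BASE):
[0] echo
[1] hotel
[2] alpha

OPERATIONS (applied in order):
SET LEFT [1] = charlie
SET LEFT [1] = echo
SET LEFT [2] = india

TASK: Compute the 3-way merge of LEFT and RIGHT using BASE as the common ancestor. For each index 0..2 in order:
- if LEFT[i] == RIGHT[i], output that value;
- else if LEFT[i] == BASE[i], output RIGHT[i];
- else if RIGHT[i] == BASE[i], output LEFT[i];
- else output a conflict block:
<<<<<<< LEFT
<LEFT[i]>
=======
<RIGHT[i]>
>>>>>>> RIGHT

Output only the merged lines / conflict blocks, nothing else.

Final LEFT:  [echo, echo, india]
Final RIGHT: [echo, hotel, alpha]
i=0: L=echo R=echo -> agree -> echo
i=1: L=echo, R=hotel=BASE -> take LEFT -> echo
i=2: L=india, R=alpha=BASE -> take LEFT -> india

Answer: echo
echo
india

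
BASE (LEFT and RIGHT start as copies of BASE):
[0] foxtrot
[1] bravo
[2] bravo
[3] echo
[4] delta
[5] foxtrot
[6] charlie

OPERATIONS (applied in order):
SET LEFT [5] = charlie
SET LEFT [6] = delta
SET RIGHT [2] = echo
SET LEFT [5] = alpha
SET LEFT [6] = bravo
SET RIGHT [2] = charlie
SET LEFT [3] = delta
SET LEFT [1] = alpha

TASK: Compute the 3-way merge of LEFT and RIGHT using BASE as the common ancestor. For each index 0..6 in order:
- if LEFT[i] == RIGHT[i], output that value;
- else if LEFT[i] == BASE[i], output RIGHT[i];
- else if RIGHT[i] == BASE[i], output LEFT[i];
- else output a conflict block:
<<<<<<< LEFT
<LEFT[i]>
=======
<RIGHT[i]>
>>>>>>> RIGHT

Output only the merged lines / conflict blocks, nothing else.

Answer: foxtrot
alpha
charlie
delta
delta
alpha
bravo

Derivation:
Final LEFT:  [foxtrot, alpha, bravo, delta, delta, alpha, bravo]
Final RIGHT: [foxtrot, bravo, charlie, echo, delta, foxtrot, charlie]
i=0: L=foxtrot R=foxtrot -> agree -> foxtrot
i=1: L=alpha, R=bravo=BASE -> take LEFT -> alpha
i=2: L=bravo=BASE, R=charlie -> take RIGHT -> charlie
i=3: L=delta, R=echo=BASE -> take LEFT -> delta
i=4: L=delta R=delta -> agree -> delta
i=5: L=alpha, R=foxtrot=BASE -> take LEFT -> alpha
i=6: L=bravo, R=charlie=BASE -> take LEFT -> bravo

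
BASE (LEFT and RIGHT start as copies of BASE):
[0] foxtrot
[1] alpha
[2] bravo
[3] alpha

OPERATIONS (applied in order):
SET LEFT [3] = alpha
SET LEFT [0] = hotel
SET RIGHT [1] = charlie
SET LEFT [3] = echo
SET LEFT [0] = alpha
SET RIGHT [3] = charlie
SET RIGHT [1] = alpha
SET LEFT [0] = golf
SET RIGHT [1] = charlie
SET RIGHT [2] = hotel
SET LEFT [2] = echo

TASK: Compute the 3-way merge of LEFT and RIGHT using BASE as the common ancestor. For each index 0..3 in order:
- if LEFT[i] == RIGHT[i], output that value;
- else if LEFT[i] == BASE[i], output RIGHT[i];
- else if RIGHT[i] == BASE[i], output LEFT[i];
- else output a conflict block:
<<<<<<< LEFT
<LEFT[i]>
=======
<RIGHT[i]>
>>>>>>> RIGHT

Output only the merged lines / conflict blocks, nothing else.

Final LEFT:  [golf, alpha, echo, echo]
Final RIGHT: [foxtrot, charlie, hotel, charlie]
i=0: L=golf, R=foxtrot=BASE -> take LEFT -> golf
i=1: L=alpha=BASE, R=charlie -> take RIGHT -> charlie
i=2: BASE=bravo L=echo R=hotel all differ -> CONFLICT
i=3: BASE=alpha L=echo R=charlie all differ -> CONFLICT

Answer: golf
charlie
<<<<<<< LEFT
echo
=======
hotel
>>>>>>> RIGHT
<<<<<<< LEFT
echo
=======
charlie
>>>>>>> RIGHT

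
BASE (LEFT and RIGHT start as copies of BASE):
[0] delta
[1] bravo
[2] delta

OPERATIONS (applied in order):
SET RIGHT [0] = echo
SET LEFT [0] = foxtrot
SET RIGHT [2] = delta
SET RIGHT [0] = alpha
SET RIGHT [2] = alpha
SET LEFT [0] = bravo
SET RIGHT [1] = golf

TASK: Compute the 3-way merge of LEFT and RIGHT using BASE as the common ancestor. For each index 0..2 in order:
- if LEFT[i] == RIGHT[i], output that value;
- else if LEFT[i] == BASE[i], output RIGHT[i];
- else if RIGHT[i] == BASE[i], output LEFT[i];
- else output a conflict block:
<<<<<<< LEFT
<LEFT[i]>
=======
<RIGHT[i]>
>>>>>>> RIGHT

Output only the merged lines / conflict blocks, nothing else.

Answer: <<<<<<< LEFT
bravo
=======
alpha
>>>>>>> RIGHT
golf
alpha

Derivation:
Final LEFT:  [bravo, bravo, delta]
Final RIGHT: [alpha, golf, alpha]
i=0: BASE=delta L=bravo R=alpha all differ -> CONFLICT
i=1: L=bravo=BASE, R=golf -> take RIGHT -> golf
i=2: L=delta=BASE, R=alpha -> take RIGHT -> alpha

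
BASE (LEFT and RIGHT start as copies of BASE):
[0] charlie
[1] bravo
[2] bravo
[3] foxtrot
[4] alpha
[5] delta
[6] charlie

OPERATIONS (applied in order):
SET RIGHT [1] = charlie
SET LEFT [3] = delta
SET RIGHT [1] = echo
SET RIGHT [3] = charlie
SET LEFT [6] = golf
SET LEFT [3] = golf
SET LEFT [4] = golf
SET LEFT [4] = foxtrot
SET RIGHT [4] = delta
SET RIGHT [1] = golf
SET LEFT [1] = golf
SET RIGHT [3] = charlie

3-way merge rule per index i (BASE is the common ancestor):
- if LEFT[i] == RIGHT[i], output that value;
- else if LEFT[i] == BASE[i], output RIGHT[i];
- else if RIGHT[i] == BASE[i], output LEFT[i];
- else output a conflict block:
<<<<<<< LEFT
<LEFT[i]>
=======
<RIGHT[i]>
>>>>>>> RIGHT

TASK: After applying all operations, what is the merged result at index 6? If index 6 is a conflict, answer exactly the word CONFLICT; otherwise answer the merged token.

Answer: golf

Derivation:
Final LEFT:  [charlie, golf, bravo, golf, foxtrot, delta, golf]
Final RIGHT: [charlie, golf, bravo, charlie, delta, delta, charlie]
i=0: L=charlie R=charlie -> agree -> charlie
i=1: L=golf R=golf -> agree -> golf
i=2: L=bravo R=bravo -> agree -> bravo
i=3: BASE=foxtrot L=golf R=charlie all differ -> CONFLICT
i=4: BASE=alpha L=foxtrot R=delta all differ -> CONFLICT
i=5: L=delta R=delta -> agree -> delta
i=6: L=golf, R=charlie=BASE -> take LEFT -> golf
Index 6 -> golf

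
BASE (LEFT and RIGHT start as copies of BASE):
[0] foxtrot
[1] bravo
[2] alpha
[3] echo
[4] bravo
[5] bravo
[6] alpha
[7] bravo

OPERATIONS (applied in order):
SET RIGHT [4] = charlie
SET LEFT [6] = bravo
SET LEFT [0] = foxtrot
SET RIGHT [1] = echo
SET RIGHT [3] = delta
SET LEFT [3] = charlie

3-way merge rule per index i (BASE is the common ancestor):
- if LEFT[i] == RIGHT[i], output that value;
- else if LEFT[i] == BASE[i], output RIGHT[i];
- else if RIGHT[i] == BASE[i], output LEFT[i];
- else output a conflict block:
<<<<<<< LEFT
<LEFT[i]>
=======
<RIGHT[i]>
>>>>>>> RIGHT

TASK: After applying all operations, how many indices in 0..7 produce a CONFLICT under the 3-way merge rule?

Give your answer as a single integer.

Answer: 1

Derivation:
Final LEFT:  [foxtrot, bravo, alpha, charlie, bravo, bravo, bravo, bravo]
Final RIGHT: [foxtrot, echo, alpha, delta, charlie, bravo, alpha, bravo]
i=0: L=foxtrot R=foxtrot -> agree -> foxtrot
i=1: L=bravo=BASE, R=echo -> take RIGHT -> echo
i=2: L=alpha R=alpha -> agree -> alpha
i=3: BASE=echo L=charlie R=delta all differ -> CONFLICT
i=4: L=bravo=BASE, R=charlie -> take RIGHT -> charlie
i=5: L=bravo R=bravo -> agree -> bravo
i=6: L=bravo, R=alpha=BASE -> take LEFT -> bravo
i=7: L=bravo R=bravo -> agree -> bravo
Conflict count: 1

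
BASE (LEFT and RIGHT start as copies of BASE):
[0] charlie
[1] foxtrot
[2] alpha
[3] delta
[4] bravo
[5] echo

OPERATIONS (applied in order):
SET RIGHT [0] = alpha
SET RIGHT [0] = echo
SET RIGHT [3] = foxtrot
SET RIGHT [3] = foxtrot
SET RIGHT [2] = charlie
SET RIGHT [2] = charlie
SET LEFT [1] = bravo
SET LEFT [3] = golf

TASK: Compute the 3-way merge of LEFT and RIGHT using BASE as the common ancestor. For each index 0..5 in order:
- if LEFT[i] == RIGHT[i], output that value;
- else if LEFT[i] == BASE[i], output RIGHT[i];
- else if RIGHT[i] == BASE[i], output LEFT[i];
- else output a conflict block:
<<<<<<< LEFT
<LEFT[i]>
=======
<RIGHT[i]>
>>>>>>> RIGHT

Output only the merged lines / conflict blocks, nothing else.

Final LEFT:  [charlie, bravo, alpha, golf, bravo, echo]
Final RIGHT: [echo, foxtrot, charlie, foxtrot, bravo, echo]
i=0: L=charlie=BASE, R=echo -> take RIGHT -> echo
i=1: L=bravo, R=foxtrot=BASE -> take LEFT -> bravo
i=2: L=alpha=BASE, R=charlie -> take RIGHT -> charlie
i=3: BASE=delta L=golf R=foxtrot all differ -> CONFLICT
i=4: L=bravo R=bravo -> agree -> bravo
i=5: L=echo R=echo -> agree -> echo

Answer: echo
bravo
charlie
<<<<<<< LEFT
golf
=======
foxtrot
>>>>>>> RIGHT
bravo
echo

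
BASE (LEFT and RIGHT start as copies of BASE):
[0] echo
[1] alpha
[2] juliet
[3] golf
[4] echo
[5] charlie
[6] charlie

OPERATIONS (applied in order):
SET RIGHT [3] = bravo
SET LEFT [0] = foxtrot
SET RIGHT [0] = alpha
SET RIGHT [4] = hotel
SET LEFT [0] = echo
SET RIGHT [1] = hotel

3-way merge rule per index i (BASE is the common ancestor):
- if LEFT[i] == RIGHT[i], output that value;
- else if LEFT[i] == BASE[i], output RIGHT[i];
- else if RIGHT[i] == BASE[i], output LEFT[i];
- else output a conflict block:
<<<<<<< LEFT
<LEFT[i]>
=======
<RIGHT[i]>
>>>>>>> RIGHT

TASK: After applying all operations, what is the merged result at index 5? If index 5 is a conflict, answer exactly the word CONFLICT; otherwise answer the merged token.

Answer: charlie

Derivation:
Final LEFT:  [echo, alpha, juliet, golf, echo, charlie, charlie]
Final RIGHT: [alpha, hotel, juliet, bravo, hotel, charlie, charlie]
i=0: L=echo=BASE, R=alpha -> take RIGHT -> alpha
i=1: L=alpha=BASE, R=hotel -> take RIGHT -> hotel
i=2: L=juliet R=juliet -> agree -> juliet
i=3: L=golf=BASE, R=bravo -> take RIGHT -> bravo
i=4: L=echo=BASE, R=hotel -> take RIGHT -> hotel
i=5: L=charlie R=charlie -> agree -> charlie
i=6: L=charlie R=charlie -> agree -> charlie
Index 5 -> charlie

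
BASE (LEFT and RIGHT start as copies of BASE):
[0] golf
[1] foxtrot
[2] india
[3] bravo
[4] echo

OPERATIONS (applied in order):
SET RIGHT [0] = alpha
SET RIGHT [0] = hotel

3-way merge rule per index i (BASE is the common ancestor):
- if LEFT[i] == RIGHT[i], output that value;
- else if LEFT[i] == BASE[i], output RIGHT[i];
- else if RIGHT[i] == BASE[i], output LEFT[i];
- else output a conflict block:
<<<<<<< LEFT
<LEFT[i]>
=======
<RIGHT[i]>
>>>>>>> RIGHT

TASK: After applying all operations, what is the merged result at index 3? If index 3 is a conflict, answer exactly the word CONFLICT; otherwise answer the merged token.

Final LEFT:  [golf, foxtrot, india, bravo, echo]
Final RIGHT: [hotel, foxtrot, india, bravo, echo]
i=0: L=golf=BASE, R=hotel -> take RIGHT -> hotel
i=1: L=foxtrot R=foxtrot -> agree -> foxtrot
i=2: L=india R=india -> agree -> india
i=3: L=bravo R=bravo -> agree -> bravo
i=4: L=echo R=echo -> agree -> echo
Index 3 -> bravo

Answer: bravo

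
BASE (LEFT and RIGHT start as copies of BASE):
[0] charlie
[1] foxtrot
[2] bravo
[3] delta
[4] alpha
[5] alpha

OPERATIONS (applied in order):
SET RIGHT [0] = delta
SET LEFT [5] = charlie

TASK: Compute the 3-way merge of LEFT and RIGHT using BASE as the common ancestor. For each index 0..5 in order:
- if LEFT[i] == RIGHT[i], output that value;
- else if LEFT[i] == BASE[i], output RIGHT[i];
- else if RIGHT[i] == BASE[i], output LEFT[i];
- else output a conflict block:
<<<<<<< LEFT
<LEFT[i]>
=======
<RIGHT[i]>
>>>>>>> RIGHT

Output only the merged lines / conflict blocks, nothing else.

Answer: delta
foxtrot
bravo
delta
alpha
charlie

Derivation:
Final LEFT:  [charlie, foxtrot, bravo, delta, alpha, charlie]
Final RIGHT: [delta, foxtrot, bravo, delta, alpha, alpha]
i=0: L=charlie=BASE, R=delta -> take RIGHT -> delta
i=1: L=foxtrot R=foxtrot -> agree -> foxtrot
i=2: L=bravo R=bravo -> agree -> bravo
i=3: L=delta R=delta -> agree -> delta
i=4: L=alpha R=alpha -> agree -> alpha
i=5: L=charlie, R=alpha=BASE -> take LEFT -> charlie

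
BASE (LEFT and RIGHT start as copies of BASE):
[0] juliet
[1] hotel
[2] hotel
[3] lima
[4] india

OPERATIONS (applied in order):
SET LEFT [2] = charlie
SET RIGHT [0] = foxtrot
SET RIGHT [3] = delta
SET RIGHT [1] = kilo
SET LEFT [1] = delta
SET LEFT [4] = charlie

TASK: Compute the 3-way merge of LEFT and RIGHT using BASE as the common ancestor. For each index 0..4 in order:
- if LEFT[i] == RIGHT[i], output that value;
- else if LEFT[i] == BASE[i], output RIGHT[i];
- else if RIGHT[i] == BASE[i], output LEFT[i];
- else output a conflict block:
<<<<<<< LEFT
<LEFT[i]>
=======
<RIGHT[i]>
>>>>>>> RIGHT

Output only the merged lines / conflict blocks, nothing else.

Final LEFT:  [juliet, delta, charlie, lima, charlie]
Final RIGHT: [foxtrot, kilo, hotel, delta, india]
i=0: L=juliet=BASE, R=foxtrot -> take RIGHT -> foxtrot
i=1: BASE=hotel L=delta R=kilo all differ -> CONFLICT
i=2: L=charlie, R=hotel=BASE -> take LEFT -> charlie
i=3: L=lima=BASE, R=delta -> take RIGHT -> delta
i=4: L=charlie, R=india=BASE -> take LEFT -> charlie

Answer: foxtrot
<<<<<<< LEFT
delta
=======
kilo
>>>>>>> RIGHT
charlie
delta
charlie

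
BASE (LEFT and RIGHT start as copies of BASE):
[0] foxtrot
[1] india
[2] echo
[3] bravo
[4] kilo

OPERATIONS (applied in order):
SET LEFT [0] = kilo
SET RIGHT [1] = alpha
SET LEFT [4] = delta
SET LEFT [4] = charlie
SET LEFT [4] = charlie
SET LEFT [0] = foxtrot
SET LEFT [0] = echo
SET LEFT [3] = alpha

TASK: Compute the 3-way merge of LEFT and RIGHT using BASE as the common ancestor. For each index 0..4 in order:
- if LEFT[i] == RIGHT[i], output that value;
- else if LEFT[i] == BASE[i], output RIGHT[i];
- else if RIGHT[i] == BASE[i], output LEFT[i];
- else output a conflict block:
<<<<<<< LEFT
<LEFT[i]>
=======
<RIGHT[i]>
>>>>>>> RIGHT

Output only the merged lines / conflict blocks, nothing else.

Final LEFT:  [echo, india, echo, alpha, charlie]
Final RIGHT: [foxtrot, alpha, echo, bravo, kilo]
i=0: L=echo, R=foxtrot=BASE -> take LEFT -> echo
i=1: L=india=BASE, R=alpha -> take RIGHT -> alpha
i=2: L=echo R=echo -> agree -> echo
i=3: L=alpha, R=bravo=BASE -> take LEFT -> alpha
i=4: L=charlie, R=kilo=BASE -> take LEFT -> charlie

Answer: echo
alpha
echo
alpha
charlie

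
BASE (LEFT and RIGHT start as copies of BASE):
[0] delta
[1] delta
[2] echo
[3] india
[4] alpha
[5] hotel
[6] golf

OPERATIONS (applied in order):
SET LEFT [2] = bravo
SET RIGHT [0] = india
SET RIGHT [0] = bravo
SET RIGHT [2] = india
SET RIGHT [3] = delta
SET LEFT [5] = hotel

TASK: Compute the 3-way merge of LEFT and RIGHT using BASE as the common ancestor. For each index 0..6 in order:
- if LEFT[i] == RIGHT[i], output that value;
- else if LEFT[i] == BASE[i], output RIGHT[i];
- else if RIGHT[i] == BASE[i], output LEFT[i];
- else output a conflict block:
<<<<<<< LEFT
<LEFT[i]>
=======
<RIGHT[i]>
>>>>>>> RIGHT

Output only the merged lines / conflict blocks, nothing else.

Answer: bravo
delta
<<<<<<< LEFT
bravo
=======
india
>>>>>>> RIGHT
delta
alpha
hotel
golf

Derivation:
Final LEFT:  [delta, delta, bravo, india, alpha, hotel, golf]
Final RIGHT: [bravo, delta, india, delta, alpha, hotel, golf]
i=0: L=delta=BASE, R=bravo -> take RIGHT -> bravo
i=1: L=delta R=delta -> agree -> delta
i=2: BASE=echo L=bravo R=india all differ -> CONFLICT
i=3: L=india=BASE, R=delta -> take RIGHT -> delta
i=4: L=alpha R=alpha -> agree -> alpha
i=5: L=hotel R=hotel -> agree -> hotel
i=6: L=golf R=golf -> agree -> golf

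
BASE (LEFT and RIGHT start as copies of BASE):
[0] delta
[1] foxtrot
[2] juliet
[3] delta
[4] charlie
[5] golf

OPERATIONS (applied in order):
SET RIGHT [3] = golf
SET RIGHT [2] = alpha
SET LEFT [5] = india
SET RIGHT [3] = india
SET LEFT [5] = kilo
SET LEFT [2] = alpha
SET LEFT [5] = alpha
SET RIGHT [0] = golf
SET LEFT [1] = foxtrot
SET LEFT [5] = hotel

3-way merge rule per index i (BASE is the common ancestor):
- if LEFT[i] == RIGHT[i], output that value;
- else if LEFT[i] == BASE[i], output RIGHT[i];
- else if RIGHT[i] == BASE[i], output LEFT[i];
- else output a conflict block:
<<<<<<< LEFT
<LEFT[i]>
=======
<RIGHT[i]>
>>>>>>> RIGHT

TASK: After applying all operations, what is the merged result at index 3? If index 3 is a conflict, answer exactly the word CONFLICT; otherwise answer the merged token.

Answer: india

Derivation:
Final LEFT:  [delta, foxtrot, alpha, delta, charlie, hotel]
Final RIGHT: [golf, foxtrot, alpha, india, charlie, golf]
i=0: L=delta=BASE, R=golf -> take RIGHT -> golf
i=1: L=foxtrot R=foxtrot -> agree -> foxtrot
i=2: L=alpha R=alpha -> agree -> alpha
i=3: L=delta=BASE, R=india -> take RIGHT -> india
i=4: L=charlie R=charlie -> agree -> charlie
i=5: L=hotel, R=golf=BASE -> take LEFT -> hotel
Index 3 -> india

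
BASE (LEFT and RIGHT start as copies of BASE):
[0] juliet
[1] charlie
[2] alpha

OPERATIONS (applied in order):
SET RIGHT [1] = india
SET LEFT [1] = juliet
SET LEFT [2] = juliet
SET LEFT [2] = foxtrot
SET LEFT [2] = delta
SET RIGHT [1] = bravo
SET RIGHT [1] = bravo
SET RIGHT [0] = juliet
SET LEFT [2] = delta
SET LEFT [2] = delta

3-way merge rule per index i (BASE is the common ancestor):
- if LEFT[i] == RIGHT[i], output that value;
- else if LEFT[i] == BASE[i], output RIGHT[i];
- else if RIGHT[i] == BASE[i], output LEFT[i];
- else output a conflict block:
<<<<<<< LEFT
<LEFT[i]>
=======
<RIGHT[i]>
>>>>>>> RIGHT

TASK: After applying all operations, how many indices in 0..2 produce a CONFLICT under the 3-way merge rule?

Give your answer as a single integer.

Answer: 1

Derivation:
Final LEFT:  [juliet, juliet, delta]
Final RIGHT: [juliet, bravo, alpha]
i=0: L=juliet R=juliet -> agree -> juliet
i=1: BASE=charlie L=juliet R=bravo all differ -> CONFLICT
i=2: L=delta, R=alpha=BASE -> take LEFT -> delta
Conflict count: 1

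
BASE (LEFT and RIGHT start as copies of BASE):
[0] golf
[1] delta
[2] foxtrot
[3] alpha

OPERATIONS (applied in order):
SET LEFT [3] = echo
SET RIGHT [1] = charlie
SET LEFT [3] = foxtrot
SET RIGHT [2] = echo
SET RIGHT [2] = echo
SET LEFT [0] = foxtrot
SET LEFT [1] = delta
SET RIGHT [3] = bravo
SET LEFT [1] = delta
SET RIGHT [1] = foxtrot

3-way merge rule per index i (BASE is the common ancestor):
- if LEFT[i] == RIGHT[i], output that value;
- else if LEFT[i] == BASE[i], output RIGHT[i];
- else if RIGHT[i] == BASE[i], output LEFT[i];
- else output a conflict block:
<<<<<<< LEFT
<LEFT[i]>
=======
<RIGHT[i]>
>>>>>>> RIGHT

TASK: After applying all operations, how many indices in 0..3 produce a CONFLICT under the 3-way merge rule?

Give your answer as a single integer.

Final LEFT:  [foxtrot, delta, foxtrot, foxtrot]
Final RIGHT: [golf, foxtrot, echo, bravo]
i=0: L=foxtrot, R=golf=BASE -> take LEFT -> foxtrot
i=1: L=delta=BASE, R=foxtrot -> take RIGHT -> foxtrot
i=2: L=foxtrot=BASE, R=echo -> take RIGHT -> echo
i=3: BASE=alpha L=foxtrot R=bravo all differ -> CONFLICT
Conflict count: 1

Answer: 1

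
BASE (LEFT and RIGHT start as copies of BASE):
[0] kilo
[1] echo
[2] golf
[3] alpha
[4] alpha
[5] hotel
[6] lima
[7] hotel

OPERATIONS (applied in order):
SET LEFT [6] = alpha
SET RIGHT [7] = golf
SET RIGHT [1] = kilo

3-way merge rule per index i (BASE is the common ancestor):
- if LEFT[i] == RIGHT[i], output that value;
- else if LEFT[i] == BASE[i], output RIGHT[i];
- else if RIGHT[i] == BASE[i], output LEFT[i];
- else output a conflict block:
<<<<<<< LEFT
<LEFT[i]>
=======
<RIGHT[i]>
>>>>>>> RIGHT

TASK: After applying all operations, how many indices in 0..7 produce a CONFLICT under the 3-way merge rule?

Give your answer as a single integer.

Answer: 0

Derivation:
Final LEFT:  [kilo, echo, golf, alpha, alpha, hotel, alpha, hotel]
Final RIGHT: [kilo, kilo, golf, alpha, alpha, hotel, lima, golf]
i=0: L=kilo R=kilo -> agree -> kilo
i=1: L=echo=BASE, R=kilo -> take RIGHT -> kilo
i=2: L=golf R=golf -> agree -> golf
i=3: L=alpha R=alpha -> agree -> alpha
i=4: L=alpha R=alpha -> agree -> alpha
i=5: L=hotel R=hotel -> agree -> hotel
i=6: L=alpha, R=lima=BASE -> take LEFT -> alpha
i=7: L=hotel=BASE, R=golf -> take RIGHT -> golf
Conflict count: 0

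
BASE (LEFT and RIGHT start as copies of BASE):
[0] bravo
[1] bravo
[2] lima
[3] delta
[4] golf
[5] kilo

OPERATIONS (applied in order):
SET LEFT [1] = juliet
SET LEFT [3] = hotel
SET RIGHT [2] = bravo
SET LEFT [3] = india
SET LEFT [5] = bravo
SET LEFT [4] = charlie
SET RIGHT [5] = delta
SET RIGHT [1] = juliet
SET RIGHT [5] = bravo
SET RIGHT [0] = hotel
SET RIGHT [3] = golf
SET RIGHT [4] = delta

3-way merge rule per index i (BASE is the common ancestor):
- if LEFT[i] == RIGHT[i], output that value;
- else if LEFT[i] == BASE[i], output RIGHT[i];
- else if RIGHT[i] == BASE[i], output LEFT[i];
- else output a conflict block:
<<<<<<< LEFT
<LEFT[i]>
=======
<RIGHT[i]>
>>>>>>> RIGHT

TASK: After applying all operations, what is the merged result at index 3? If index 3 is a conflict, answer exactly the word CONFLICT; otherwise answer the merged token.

Final LEFT:  [bravo, juliet, lima, india, charlie, bravo]
Final RIGHT: [hotel, juliet, bravo, golf, delta, bravo]
i=0: L=bravo=BASE, R=hotel -> take RIGHT -> hotel
i=1: L=juliet R=juliet -> agree -> juliet
i=2: L=lima=BASE, R=bravo -> take RIGHT -> bravo
i=3: BASE=delta L=india R=golf all differ -> CONFLICT
i=4: BASE=golf L=charlie R=delta all differ -> CONFLICT
i=5: L=bravo R=bravo -> agree -> bravo
Index 3 -> CONFLICT

Answer: CONFLICT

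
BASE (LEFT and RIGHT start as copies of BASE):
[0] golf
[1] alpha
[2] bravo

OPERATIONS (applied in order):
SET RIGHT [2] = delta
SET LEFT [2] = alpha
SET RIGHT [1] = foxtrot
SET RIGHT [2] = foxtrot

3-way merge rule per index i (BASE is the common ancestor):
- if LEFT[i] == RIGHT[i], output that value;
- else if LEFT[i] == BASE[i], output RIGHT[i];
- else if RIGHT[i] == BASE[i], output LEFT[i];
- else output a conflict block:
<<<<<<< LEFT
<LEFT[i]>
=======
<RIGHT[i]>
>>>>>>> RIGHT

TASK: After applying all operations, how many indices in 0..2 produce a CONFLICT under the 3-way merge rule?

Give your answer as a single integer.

Answer: 1

Derivation:
Final LEFT:  [golf, alpha, alpha]
Final RIGHT: [golf, foxtrot, foxtrot]
i=0: L=golf R=golf -> agree -> golf
i=1: L=alpha=BASE, R=foxtrot -> take RIGHT -> foxtrot
i=2: BASE=bravo L=alpha R=foxtrot all differ -> CONFLICT
Conflict count: 1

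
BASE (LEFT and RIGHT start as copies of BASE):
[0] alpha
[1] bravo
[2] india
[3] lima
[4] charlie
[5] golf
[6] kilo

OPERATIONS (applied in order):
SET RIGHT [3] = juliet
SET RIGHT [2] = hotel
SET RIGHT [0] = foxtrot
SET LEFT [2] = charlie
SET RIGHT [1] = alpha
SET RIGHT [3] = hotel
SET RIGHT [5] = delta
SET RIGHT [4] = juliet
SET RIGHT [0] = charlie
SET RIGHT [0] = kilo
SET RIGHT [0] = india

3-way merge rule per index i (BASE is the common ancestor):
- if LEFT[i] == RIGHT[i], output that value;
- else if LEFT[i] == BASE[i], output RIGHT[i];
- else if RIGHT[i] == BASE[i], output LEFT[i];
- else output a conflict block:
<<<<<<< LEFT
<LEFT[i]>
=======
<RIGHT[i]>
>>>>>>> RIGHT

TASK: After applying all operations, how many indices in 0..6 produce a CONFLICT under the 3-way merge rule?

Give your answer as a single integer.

Answer: 1

Derivation:
Final LEFT:  [alpha, bravo, charlie, lima, charlie, golf, kilo]
Final RIGHT: [india, alpha, hotel, hotel, juliet, delta, kilo]
i=0: L=alpha=BASE, R=india -> take RIGHT -> india
i=1: L=bravo=BASE, R=alpha -> take RIGHT -> alpha
i=2: BASE=india L=charlie R=hotel all differ -> CONFLICT
i=3: L=lima=BASE, R=hotel -> take RIGHT -> hotel
i=4: L=charlie=BASE, R=juliet -> take RIGHT -> juliet
i=5: L=golf=BASE, R=delta -> take RIGHT -> delta
i=6: L=kilo R=kilo -> agree -> kilo
Conflict count: 1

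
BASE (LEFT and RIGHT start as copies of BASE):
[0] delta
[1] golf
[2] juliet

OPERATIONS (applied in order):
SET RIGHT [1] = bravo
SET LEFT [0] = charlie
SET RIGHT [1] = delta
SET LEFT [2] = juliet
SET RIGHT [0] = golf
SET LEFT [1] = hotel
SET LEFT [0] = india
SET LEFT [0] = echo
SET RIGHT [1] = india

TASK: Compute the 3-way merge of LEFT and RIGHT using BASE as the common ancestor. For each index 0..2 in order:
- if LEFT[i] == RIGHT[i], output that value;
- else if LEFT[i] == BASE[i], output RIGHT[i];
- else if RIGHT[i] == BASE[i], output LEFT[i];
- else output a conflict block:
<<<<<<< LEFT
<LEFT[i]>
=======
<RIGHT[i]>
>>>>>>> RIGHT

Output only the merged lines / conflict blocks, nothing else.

Answer: <<<<<<< LEFT
echo
=======
golf
>>>>>>> RIGHT
<<<<<<< LEFT
hotel
=======
india
>>>>>>> RIGHT
juliet

Derivation:
Final LEFT:  [echo, hotel, juliet]
Final RIGHT: [golf, india, juliet]
i=0: BASE=delta L=echo R=golf all differ -> CONFLICT
i=1: BASE=golf L=hotel R=india all differ -> CONFLICT
i=2: L=juliet R=juliet -> agree -> juliet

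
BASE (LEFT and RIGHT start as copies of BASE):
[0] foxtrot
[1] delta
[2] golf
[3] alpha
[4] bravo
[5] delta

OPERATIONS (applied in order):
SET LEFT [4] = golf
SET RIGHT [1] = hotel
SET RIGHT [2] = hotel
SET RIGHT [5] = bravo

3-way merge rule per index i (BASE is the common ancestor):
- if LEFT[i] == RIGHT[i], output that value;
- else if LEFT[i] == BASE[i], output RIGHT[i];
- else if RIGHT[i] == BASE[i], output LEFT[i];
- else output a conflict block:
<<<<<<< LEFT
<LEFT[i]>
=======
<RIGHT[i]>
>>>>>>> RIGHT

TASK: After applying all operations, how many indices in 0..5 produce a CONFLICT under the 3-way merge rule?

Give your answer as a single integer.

Answer: 0

Derivation:
Final LEFT:  [foxtrot, delta, golf, alpha, golf, delta]
Final RIGHT: [foxtrot, hotel, hotel, alpha, bravo, bravo]
i=0: L=foxtrot R=foxtrot -> agree -> foxtrot
i=1: L=delta=BASE, R=hotel -> take RIGHT -> hotel
i=2: L=golf=BASE, R=hotel -> take RIGHT -> hotel
i=3: L=alpha R=alpha -> agree -> alpha
i=4: L=golf, R=bravo=BASE -> take LEFT -> golf
i=5: L=delta=BASE, R=bravo -> take RIGHT -> bravo
Conflict count: 0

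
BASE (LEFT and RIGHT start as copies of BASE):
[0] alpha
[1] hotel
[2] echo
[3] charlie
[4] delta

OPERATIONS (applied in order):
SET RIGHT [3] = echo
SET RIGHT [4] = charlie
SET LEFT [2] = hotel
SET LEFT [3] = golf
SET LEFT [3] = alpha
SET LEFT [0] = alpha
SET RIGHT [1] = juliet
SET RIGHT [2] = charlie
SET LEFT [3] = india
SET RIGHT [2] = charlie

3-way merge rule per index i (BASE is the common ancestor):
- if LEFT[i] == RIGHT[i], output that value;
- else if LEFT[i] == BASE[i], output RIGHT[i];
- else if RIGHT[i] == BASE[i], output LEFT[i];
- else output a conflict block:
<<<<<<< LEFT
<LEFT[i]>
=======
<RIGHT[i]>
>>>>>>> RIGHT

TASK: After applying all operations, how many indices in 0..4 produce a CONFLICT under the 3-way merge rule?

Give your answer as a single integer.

Answer: 2

Derivation:
Final LEFT:  [alpha, hotel, hotel, india, delta]
Final RIGHT: [alpha, juliet, charlie, echo, charlie]
i=0: L=alpha R=alpha -> agree -> alpha
i=1: L=hotel=BASE, R=juliet -> take RIGHT -> juliet
i=2: BASE=echo L=hotel R=charlie all differ -> CONFLICT
i=3: BASE=charlie L=india R=echo all differ -> CONFLICT
i=4: L=delta=BASE, R=charlie -> take RIGHT -> charlie
Conflict count: 2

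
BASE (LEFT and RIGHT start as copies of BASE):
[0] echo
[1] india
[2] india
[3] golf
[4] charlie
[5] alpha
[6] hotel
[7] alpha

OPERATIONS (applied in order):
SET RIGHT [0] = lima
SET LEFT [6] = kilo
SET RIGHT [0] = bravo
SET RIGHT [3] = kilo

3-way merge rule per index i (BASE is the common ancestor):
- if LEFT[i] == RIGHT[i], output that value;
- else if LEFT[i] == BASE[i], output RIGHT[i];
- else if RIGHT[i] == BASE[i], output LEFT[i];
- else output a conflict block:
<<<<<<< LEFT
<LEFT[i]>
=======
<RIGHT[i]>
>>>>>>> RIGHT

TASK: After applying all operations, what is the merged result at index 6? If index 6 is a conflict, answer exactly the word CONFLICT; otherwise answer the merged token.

Final LEFT:  [echo, india, india, golf, charlie, alpha, kilo, alpha]
Final RIGHT: [bravo, india, india, kilo, charlie, alpha, hotel, alpha]
i=0: L=echo=BASE, R=bravo -> take RIGHT -> bravo
i=1: L=india R=india -> agree -> india
i=2: L=india R=india -> agree -> india
i=3: L=golf=BASE, R=kilo -> take RIGHT -> kilo
i=4: L=charlie R=charlie -> agree -> charlie
i=5: L=alpha R=alpha -> agree -> alpha
i=6: L=kilo, R=hotel=BASE -> take LEFT -> kilo
i=7: L=alpha R=alpha -> agree -> alpha
Index 6 -> kilo

Answer: kilo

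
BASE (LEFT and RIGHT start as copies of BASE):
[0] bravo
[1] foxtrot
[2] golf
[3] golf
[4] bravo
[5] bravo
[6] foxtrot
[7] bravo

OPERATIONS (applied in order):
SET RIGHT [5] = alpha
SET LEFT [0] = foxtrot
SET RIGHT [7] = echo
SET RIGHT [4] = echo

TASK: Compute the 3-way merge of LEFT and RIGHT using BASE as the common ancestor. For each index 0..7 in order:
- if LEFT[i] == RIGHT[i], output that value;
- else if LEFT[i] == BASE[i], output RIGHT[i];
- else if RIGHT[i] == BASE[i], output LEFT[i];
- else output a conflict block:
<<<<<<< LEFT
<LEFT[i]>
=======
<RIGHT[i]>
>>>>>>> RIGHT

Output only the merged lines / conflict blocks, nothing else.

Answer: foxtrot
foxtrot
golf
golf
echo
alpha
foxtrot
echo

Derivation:
Final LEFT:  [foxtrot, foxtrot, golf, golf, bravo, bravo, foxtrot, bravo]
Final RIGHT: [bravo, foxtrot, golf, golf, echo, alpha, foxtrot, echo]
i=0: L=foxtrot, R=bravo=BASE -> take LEFT -> foxtrot
i=1: L=foxtrot R=foxtrot -> agree -> foxtrot
i=2: L=golf R=golf -> agree -> golf
i=3: L=golf R=golf -> agree -> golf
i=4: L=bravo=BASE, R=echo -> take RIGHT -> echo
i=5: L=bravo=BASE, R=alpha -> take RIGHT -> alpha
i=6: L=foxtrot R=foxtrot -> agree -> foxtrot
i=7: L=bravo=BASE, R=echo -> take RIGHT -> echo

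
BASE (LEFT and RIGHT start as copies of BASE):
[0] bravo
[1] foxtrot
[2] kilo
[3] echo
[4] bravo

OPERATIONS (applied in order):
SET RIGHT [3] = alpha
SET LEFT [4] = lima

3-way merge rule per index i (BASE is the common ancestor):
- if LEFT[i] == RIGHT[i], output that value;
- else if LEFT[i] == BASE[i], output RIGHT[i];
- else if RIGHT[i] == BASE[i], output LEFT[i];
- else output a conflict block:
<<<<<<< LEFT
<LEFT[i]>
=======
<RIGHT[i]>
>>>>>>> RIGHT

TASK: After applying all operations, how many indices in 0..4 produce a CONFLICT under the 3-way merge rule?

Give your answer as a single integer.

Answer: 0

Derivation:
Final LEFT:  [bravo, foxtrot, kilo, echo, lima]
Final RIGHT: [bravo, foxtrot, kilo, alpha, bravo]
i=0: L=bravo R=bravo -> agree -> bravo
i=1: L=foxtrot R=foxtrot -> agree -> foxtrot
i=2: L=kilo R=kilo -> agree -> kilo
i=3: L=echo=BASE, R=alpha -> take RIGHT -> alpha
i=4: L=lima, R=bravo=BASE -> take LEFT -> lima
Conflict count: 0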